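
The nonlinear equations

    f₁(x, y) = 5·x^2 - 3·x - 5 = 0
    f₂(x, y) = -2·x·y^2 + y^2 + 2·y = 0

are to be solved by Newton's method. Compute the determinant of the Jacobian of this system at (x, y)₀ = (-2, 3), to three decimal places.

-736.000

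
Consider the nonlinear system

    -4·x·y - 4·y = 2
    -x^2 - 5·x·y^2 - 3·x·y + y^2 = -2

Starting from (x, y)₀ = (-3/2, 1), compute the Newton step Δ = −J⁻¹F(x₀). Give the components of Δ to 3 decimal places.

At (-3/2, 1): F = (0.000, 12.750).
Jacobian J = [[-4·y, -4·x - 4], [-2·x - 5·y^2 - 3·y, -10·x·y - 3·x + 2·y]].
At the point, J = [[-4.000, 2.000], [-5.000, 21.500]] (det J = -76.000).
Solving J·Δ = −F gives Δ = (-0.336, -0.671).

(-0.336, -0.671)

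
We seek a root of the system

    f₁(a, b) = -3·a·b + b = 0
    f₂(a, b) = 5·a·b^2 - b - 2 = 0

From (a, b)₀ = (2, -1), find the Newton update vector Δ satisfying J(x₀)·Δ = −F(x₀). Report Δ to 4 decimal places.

(-1.5789, 0.0526)

At (2, -1): F = (5.0000, 9.0000).
Jacobian J = [[-3·b, -3·a + 1], [5·b^2, 10·a·b - 1]].
At the point, J = [[3.0000, -5.0000], [5.0000, -21.0000]] (det J = -38.0000).
Solving J·Δ = −F gives Δ = (-1.5789, 0.0526).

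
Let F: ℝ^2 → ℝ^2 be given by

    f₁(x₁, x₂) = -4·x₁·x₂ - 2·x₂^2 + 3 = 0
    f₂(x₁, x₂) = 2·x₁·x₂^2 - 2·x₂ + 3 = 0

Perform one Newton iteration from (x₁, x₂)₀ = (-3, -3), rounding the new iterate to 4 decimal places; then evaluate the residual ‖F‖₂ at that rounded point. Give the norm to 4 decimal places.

At (-3, -3): F = (-51.0000, -45.0000).
Jacobian J = [[-4·x₂, -4·x₁ - 4·x₂], [2·x₂^2, 4·x₁·x₂ - 2]].
At the point, J = [[12.0000, 24.0000], [18.0000, 34.0000]] (det J = -24.0000).
Solving J·Δ = −F gives Δ = (-27.2500, 15.7500).
Then the next iterate is (x₁, x₂)₁ = (-30.2500, 12.7500).
Re-evaluating at (-30.2500, 12.7500): F = (1220.6250, -9857.531250), so ‖F‖₂ = 9932.8167.

9932.8167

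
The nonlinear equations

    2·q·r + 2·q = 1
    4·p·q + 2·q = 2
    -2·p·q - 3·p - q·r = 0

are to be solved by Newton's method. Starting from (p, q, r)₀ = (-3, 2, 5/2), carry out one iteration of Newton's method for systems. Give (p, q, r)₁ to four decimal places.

At (-3, 2, 5/2): F = (13.0000, -22.0000, 16.0000).
Jacobian J = [[0, 2·r + 2, 2·q], [4·q, 4·p + 2, 0], [-2·q - 3, -2·p - r, -q]].
At the point, J = [[0.0000, 7.0000, 4.0000], [8.0000, -10.0000, 0.0000], [-7.0000, 3.5000, -2.0000]] (det J = -56.0000).
Solving J·Δ = −F gives Δ = (5.0714, 1.8571, -6.5000).
Then the next iterate is (p, q, r)₁ = (2.0714, 3.8571, -4.0000).

(2.0714, 3.8571, -4.0000)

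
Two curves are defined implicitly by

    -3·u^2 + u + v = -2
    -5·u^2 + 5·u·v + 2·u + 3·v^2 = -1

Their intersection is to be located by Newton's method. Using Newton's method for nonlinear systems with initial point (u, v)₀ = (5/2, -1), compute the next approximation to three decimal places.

(1.478, -0.056)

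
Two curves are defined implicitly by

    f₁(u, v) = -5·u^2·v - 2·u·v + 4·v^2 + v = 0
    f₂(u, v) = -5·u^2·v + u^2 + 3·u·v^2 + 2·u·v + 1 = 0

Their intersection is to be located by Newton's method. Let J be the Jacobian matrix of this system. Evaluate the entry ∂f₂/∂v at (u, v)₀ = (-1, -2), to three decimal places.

∂f₂/∂v = -5·u^2 + 6·u·v + 2·u.
At (-1, -2) this is 5.000.

5.000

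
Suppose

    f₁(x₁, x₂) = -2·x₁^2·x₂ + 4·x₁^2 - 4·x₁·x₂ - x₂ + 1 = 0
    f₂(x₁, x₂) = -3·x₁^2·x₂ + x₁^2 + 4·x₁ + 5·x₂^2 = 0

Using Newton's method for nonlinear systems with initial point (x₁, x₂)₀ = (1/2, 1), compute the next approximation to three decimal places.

(1.272, 0.130)

At (1/2, 1): F = (-1.500, 6.500).
Jacobian J = [[-4·x₁·x₂ + 8·x₁ - 4·x₂, -2·x₁^2 - 4·x₁ - 1], [-6·x₁·x₂ + 2·x₁ + 4, -3·x₁^2 + 10·x₂]].
At the point, J = [[-2.000, -3.500], [2.000, 9.250]] (det J = -11.500).
Solving J·Δ = −F gives Δ = (0.772, -0.870).
Then the next iterate is (x₁, x₂)₁ = (1.272, 0.130).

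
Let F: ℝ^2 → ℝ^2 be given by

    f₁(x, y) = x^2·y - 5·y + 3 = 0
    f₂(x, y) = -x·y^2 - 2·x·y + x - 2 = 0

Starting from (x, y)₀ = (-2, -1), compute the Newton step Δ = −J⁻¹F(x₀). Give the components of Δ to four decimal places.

At (-2, -1): F = (4.0000, -6.0000).
Jacobian J = [[2·x·y, x^2 - 5], [-y^2 - 2·y + 1, -2·x·y - 2·x]].
At the point, J = [[4.0000, -1.0000], [2.0000, 0.0000]] (det J = 2.0000).
Solving J·Δ = −F gives Δ = (3.0000, 16.0000).

(3.0000, 16.0000)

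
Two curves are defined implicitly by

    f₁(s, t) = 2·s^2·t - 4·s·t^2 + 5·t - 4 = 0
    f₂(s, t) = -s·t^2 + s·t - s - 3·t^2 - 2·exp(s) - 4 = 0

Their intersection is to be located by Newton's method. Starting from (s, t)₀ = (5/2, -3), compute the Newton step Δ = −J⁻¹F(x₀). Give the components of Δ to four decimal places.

At (5/2, -3): F = (-146.5000, -87.864988).
Jacobian J = [[4·s·t - 4·t^2, 2·s^2 - 8·s·t + 5], [-t^2 + t - 2·exp(s) - 1, -2·s·t + s - 6·t]].
At the point, J = [[-66.0000, 77.5000], [-37.364988, 35.5000]] (det J = 552.786564).
Solving J·Δ = −F gives Δ = (-2.9103, -0.5881).

(-2.9103, -0.5881)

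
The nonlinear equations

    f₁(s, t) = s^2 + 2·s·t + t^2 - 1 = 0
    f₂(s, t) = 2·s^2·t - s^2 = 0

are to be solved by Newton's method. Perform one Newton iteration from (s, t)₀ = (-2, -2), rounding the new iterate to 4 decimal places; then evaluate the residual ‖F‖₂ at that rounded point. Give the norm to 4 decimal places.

At (-2, -2): F = (15.0000, -20.0000).
Jacobian J = [[2·s + 2·t, 2·s + 2·t], [4·s·t - 2·s, 2·s^2]].
At the point, J = [[-8.0000, -8.0000], [20.0000, 8.0000]] (det J = 96.0000).
Solving J·Δ = −F gives Δ = (0.4167, 1.4583).
Then the next iterate is (s, t)₁ = (-1.5833, -0.5417).
Re-evaluating at (-1.5833, -0.5417): F = (3.515625, -5.222748), so ‖F‖₂ = 6.2958.

6.2958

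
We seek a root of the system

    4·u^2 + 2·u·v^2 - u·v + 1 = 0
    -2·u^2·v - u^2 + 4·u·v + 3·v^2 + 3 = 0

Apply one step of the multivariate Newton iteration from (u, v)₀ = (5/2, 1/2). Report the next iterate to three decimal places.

(1.754, -3.933)

At (5/2, 1/2): F = (26.000, -3.750).
Jacobian J = [[8·u + 2·v^2 - v, 4·u·v - u], [-4·u·v - 2·u + 4·v, -2·u^2 + 4·u + 6·v]].
At the point, J = [[20.000, 2.500], [-8.000, 0.500]] (det J = 30.000).
Solving J·Δ = −F gives Δ = (-0.746, -4.433).
Then the next iterate is (u, v)₁ = (1.754, -3.933).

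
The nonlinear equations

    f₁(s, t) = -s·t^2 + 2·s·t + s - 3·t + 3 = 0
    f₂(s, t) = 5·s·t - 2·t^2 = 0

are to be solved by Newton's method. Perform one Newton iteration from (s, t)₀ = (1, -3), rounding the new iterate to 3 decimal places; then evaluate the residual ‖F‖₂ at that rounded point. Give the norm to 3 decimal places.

5.538

At (1, -3): F = (-2.000, -33.000).
Jacobian J = [[-t^2 + 2·t + 1, -2·s·t + 2·s - 3], [5·t, 5·s - 4·t]].
At the point, J = [[-14.000, 5.000], [-15.000, 17.000]] (det J = -163.000).
Solving J·Δ = −F gives Δ = (0.804, 2.650).
Then the next iterate is (s, t)₁ = (1.804, -0.350).
Re-evaluating at (1.804, -0.350): F = (4.37021, -3.402), so ‖F‖₂ = 5.538.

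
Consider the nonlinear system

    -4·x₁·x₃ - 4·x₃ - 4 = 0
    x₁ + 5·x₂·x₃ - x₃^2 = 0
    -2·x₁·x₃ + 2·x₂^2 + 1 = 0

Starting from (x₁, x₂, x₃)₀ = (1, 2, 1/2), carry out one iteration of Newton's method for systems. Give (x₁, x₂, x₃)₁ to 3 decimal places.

(-4.829, 0.386, 0.957)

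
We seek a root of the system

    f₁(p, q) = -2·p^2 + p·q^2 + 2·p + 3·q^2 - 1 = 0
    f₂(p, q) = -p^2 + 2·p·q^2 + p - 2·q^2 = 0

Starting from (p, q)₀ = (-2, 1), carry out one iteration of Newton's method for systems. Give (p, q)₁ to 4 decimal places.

(-0.8493, 0.6712)

At (-2, 1): F = (-12.0000, -12.0000).
Jacobian J = [[-4·p + q^2 + 2, 2·p·q + 6·q], [-2·p + 2·q^2 + 1, 4·p·q - 4·q]].
At the point, J = [[11.0000, 2.0000], [7.0000, -12.0000]] (det J = -146.0000).
Solving J·Δ = −F gives Δ = (1.1507, -0.3288).
Then the next iterate is (p, q)₁ = (-0.8493, 0.6712).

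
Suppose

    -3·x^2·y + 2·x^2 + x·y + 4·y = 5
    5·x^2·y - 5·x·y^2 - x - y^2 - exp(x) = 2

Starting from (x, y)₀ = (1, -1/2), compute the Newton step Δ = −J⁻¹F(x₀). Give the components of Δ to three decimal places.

(0.269, 1.127)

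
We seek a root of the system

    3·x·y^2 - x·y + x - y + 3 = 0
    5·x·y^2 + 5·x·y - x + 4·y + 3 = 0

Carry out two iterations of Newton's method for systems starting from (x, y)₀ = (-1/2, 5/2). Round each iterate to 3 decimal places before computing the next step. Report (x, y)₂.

(-0.826, 0.879)

At (-1/2, 5/2): F = (-8.125, -8.375).
Jacobian J = [[3·y^2 - y + 1, 6·x·y - x - 1], [5·y^2 + 5·y - 1, 10·x·y + 5·x + 4]].
At the point, J = [[17.250, -8.000], [42.750, -11.000]] (det J = 152.250).
Solving J·Δ = −F gives Δ = (-0.147, -1.333).
Then the next iterate is (x, y)₁ = (-0.647, 1.167).
Round to (-0.647, 1.167) and repeat: F = (-0.70238, 0.13404), J = [[3.91867, -4.88329], [11.64445, -6.78549]].
Δ = (-0.179, -0.288), so (x, y)₂ = (-0.826, 0.879).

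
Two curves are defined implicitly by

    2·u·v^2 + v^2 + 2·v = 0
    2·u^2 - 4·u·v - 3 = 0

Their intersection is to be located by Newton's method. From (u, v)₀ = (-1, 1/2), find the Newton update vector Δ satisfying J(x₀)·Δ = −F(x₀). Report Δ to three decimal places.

At (-1, 1/2): F = (0.750, 1.000).
Jacobian J = [[2·v^2, 4·u·v + 2·v + 2], [4·u - 4·v, -4·u]].
At the point, J = [[0.500, 1.000], [-6.000, 4.000]] (det J = 8.000).
Solving J·Δ = −F gives Δ = (-0.250, -0.625).

(-0.250, -0.625)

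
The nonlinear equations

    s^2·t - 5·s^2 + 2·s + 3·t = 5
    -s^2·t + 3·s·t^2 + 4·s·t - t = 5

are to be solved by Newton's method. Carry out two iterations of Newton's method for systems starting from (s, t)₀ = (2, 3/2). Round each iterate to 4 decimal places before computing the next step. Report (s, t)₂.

(0.5251, 1.3772)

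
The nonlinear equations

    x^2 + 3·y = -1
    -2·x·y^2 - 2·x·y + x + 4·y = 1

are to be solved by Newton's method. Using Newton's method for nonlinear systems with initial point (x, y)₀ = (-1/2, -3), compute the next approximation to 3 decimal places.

(-1.390, -0.713)

At (-1/2, -3): F = (-7.750, -7.500).
Jacobian J = [[2·x, 3], [-2·y^2 - 2·y + 1, -4·x·y - 2·x + 4]].
At the point, J = [[-1.000, 3.000], [-11.000, -1.000]] (det J = 34.000).
Solving J·Δ = −F gives Δ = (-0.890, 2.287).
Then the next iterate is (x, y)₁ = (-1.390, -0.713).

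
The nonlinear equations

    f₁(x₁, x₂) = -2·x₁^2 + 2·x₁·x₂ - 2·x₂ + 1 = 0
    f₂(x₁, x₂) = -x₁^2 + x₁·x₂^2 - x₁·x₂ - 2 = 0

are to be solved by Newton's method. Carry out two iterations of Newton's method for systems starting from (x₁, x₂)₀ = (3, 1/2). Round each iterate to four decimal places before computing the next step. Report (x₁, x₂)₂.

(0.8327, -1.2784)

At (3, 1/2): F = (-15.0000, -11.7500).
Jacobian J = [[-4·x₁ + 2·x₂, 2·x₁ - 2], [-2·x₁ + x₂^2 - x₂, 2·x₁·x₂ - x₁]].
At the point, J = [[-11.0000, 4.0000], [-6.2500, 0.0000]] (det J = 25.0000).
Solving J·Δ = −F gives Δ = (-1.8800, -1.4200).
Then the next iterate is (x₁, x₂)₁ = (1.1200, -0.9200).
Round to (1.1200, -0.9200) and repeat: F = (-1.7296, -1.276032), J = [[-6.3200, 0.2400], [-0.4736, -3.1808]].
Δ = (-0.2873, -0.3584), so (x₁, x₂)₂ = (0.8327, -1.2784).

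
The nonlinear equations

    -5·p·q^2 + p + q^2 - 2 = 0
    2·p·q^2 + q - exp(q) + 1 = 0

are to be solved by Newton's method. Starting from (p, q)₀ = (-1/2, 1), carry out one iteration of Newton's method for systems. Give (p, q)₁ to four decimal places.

At (-1/2, 1): F = (1.0000, -1.718282).
Jacobian J = [[-5·q^2 + 1, -10·p·q + 2·q], [2·q^2, 4·p·q - exp(q) + 1]].
At the point, J = [[-4.0000, 7.0000], [2.0000, -3.718282]] (det J = 0.873127).
Solving J·Δ = −F gives Δ = (-9.5172, -5.5812).
Then the next iterate is (p, q)₁ = (-10.0172, -4.5812).

(-10.0172, -4.5812)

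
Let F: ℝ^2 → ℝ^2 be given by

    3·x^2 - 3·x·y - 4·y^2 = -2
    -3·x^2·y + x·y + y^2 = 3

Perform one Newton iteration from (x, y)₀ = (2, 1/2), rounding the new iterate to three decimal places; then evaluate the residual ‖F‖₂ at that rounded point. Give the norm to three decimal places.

4.538

At (2, 1/2): F = (10.000, -7.750).
Jacobian J = [[6·x - 3·y, -3·x - 8·y], [-6·x·y + y, -3·x^2 + x + 2·y]].
At the point, J = [[10.500, -10.000], [-5.500, -9.000]] (det J = -149.500).
Solving J·Δ = −F gives Δ = (-1.120, -0.176).
Then the next iterate is (x, y)₁ = (0.880, 0.324).
Re-evaluating at (0.880, 0.324): F = (3.04794, -3.36262), so ‖F‖₂ = 4.538.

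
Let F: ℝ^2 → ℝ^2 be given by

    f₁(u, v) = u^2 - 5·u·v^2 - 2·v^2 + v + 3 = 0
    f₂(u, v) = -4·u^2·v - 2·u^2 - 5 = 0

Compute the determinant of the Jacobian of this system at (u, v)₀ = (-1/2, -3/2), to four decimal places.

10.2500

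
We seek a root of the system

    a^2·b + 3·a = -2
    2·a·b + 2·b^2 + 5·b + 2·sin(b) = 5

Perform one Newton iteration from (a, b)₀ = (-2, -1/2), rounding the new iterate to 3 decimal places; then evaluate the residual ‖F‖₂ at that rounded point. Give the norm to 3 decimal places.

At (-2, -1/2): F = (-6.000, -5.95885).
Jacobian J = [[2·a·b + 3, a^2], [2·b, 2·a + 4·b + 2·cos(b) + 5]].
At the point, J = [[5.000, 4.000], [-1.000, 0.75517]] (det J = 7.77583).
Solving J·Δ = −F gives Δ = (-2.483, 4.603).
Then the next iterate is (a, b)₁ = (-4.483, 4.103).
Re-evaluating at (-4.483, 4.103): F = (71.01018, 10.75672), so ‖F‖₂ = 71.820.

71.820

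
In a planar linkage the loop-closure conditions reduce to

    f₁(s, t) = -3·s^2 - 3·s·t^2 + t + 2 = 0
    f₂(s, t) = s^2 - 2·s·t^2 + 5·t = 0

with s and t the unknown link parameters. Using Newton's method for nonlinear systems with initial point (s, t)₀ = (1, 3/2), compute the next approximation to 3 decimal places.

(6.276, -7.690)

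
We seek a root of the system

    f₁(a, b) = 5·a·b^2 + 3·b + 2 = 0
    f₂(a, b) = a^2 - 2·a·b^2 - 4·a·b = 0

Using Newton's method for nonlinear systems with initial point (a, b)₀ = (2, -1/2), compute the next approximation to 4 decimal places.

At (2, -1/2): F = (3.0000, 7.0000).
Jacobian J = [[5·b^2, 10·a·b + 3], [2·a - 2·b^2 - 4·b, -4·a·b - 4·a]].
At the point, J = [[1.2500, -7.0000], [5.5000, -4.0000]] (det J = 33.5000).
Solving J·Δ = −F gives Δ = (-1.1045, 0.2313).
Then the next iterate is (a, b)₁ = (0.8955, -0.2687).

(0.8955, -0.2687)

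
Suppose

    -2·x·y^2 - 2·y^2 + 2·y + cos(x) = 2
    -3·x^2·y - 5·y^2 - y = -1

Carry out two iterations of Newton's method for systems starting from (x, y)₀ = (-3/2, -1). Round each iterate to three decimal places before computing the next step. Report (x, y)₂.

(-3.667, -8.866)

At (-3/2, -1): F = (-2.92926, 3.750).
Jacobian J = [[-2·y^2 - sin(x), -4·x·y - 4·y + 2], [-6·x·y, -3·x^2 - 10·y - 1]].
At the point, J = [[-1.00251, 0.000], [-9.000, 2.250]] (det J = -2.25564).
Solving J·Δ = −F gives Δ = (-2.922, -13.354).
Then the next iterate is (x, y)₁ = (-4.422, -14.354).
Round to (-4.422, -14.354) and repeat: F = (1379.12507, -172.79461), J = [[-413.03276, -194.47755], [-380.84033, 83.87775]].
Δ = (0.755, 5.488), so (x, y)₂ = (-3.667, -8.866).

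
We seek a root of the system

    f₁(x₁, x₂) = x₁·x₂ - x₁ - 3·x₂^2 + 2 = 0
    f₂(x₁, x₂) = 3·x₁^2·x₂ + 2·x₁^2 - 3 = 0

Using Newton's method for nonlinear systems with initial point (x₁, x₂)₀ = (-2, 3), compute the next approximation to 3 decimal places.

(-1.449, 1.605)

At (-2, 3): F = (-29.000, 41.000).
Jacobian J = [[x₂ - 1, x₁ - 6·x₂], [6·x₁·x₂ + 4·x₁, 3·x₁^2]].
At the point, J = [[2.000, -20.000], [-44.000, 12.000]] (det J = -856.000).
Solving J·Δ = −F gives Δ = (0.551, -1.395).
Then the next iterate is (x₁, x₂)₁ = (-1.449, 1.605).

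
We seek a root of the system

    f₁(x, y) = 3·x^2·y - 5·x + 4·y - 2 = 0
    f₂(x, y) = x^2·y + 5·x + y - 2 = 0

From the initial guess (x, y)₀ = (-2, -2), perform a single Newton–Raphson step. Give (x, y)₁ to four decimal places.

(0.0531, -2.9381)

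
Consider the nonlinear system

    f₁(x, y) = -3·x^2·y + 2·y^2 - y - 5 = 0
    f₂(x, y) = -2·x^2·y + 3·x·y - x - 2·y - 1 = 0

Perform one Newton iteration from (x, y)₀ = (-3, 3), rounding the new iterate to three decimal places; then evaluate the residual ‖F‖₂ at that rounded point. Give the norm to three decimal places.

31.108

At (-3, 3): F = (-71.000, -85.000).
Jacobian J = [[-6·x·y, -3·x^2 + 4·y - 1], [-4·x·y + 3·y - 1, -2·x^2 + 3·x - 2]].
At the point, J = [[54.000, -16.000], [44.000, -29.000]] (det J = -862.000).
Solving J·Δ = −F gives Δ = (0.811, -1.701).
Then the next iterate is (x, y)₁ = (-2.189, 1.299).
Re-evaluating at (-2.189, 1.299): F = (-21.59753, -22.38842), so ‖F‖₂ = 31.108.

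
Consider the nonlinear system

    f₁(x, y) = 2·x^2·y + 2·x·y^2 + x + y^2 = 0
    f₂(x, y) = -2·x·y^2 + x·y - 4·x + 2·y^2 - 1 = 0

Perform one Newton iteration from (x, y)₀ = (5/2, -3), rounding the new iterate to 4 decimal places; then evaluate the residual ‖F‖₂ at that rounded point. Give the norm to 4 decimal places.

16.0101

At (5/2, -3): F = (19.0000, -45.5000).
Jacobian J = [[4·x·y + 2·y^2 + 1, 2·x^2 + 4·x·y + 2·y], [-2·y^2 + y - 4, -4·x·y + x + 4·y]].
At the point, J = [[-11.0000, -23.5000], [-25.0000, 20.5000]] (det J = -813.0000).
Solving J·Δ = −F gives Δ = (-0.8361, 1.1999).
Then the next iterate is (x, y)₁ = (1.6639, -1.8001).
Re-evaluating at (1.6639, -1.8001): F = (5.720149, -14.953336), so ‖F‖₂ = 16.0101.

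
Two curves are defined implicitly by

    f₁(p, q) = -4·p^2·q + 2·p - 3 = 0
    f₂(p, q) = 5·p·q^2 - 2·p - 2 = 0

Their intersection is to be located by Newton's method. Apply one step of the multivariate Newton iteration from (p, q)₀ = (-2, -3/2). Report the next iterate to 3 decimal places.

(-1.645, -0.926)

At (-2, -3/2): F = (17.000, -20.500).
Jacobian J = [[-8·p·q + 2, -4·p^2], [5·q^2 - 2, 10·p·q]].
At the point, J = [[-22.000, -16.000], [9.250, 30.000]] (det J = -512.000).
Solving J·Δ = −F gives Δ = (0.355, 0.574).
Then the next iterate is (p, q)₁ = (-1.645, -0.926).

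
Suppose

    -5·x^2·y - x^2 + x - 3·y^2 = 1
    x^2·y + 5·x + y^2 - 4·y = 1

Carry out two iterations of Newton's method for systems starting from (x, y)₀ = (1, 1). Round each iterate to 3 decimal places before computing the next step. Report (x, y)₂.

(0.392, 0.197)

At (1, 1): F = (-9.000, 2.000).
Jacobian J = [[-10·x·y - 2·x + 1, -5·x^2 - 6·y], [2·x·y + 5, x^2 + 2·y - 4]].
At the point, J = [[-11.000, -11.000], [7.000, -1.000]] (det J = 88.000).
Solving J·Δ = −F gives Δ = (-0.352, -0.466).
Then the next iterate is (x, y)₁ = (0.648, 0.534).
Round to (0.648, 0.534) and repeat: F = (-2.74852, 0.61338), J = [[-3.75632, -5.30352], [5.69206, -2.51210]].
Δ = (-0.256, -0.337), so (x, y)₂ = (0.392, 0.197).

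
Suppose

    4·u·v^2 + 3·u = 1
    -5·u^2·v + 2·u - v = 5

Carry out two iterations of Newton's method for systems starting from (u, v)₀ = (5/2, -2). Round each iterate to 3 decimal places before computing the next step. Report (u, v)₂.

(1.478, -0.484)

At (5/2, -2): F = (46.500, 64.500).
Jacobian J = [[4·v^2 + 3, 8·u·v], [-10·u·v + 2, -5·u^2 - 1]].
At the point, J = [[19.000, -40.000], [52.000, -32.250]] (det J = 1467.250).
Solving J·Δ = −F gives Δ = (-0.736, 0.813).
Then the next iterate is (u, v)₁ = (1.764, -1.187).
Round to (1.764, -1.187) and repeat: F = (14.23369, 18.18292), J = [[8.63588, -16.75094], [22.93868, -16.55848]].
Δ = (-0.286, 0.703), so (u, v)₂ = (1.478, -0.484).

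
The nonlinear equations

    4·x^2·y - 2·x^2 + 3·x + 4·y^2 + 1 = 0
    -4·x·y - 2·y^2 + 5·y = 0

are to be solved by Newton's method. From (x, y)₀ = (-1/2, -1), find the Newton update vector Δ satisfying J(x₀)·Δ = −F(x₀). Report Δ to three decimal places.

(0.323, 0.701)

At (-1/2, -1): F = (2.000, -9.000).
Jacobian J = [[8·x·y - 4·x + 3, 4·x^2 + 8·y], [-4·y, -4·x - 4·y + 5]].
At the point, J = [[9.000, -7.000], [4.000, 11.000]] (det J = 127.000).
Solving J·Δ = −F gives Δ = (0.323, 0.701).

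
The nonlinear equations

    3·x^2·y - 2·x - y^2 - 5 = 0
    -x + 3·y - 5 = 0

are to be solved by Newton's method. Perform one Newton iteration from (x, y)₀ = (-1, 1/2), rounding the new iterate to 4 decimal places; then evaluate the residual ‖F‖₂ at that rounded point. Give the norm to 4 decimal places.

At (-1, 1/2): F = (-1.7500, -2.5000).
Jacobian J = [[6·x·y - 2, 3·x^2 - 2·y], [-1, 3]].
At the point, J = [[-5.0000, 2.0000], [-1.0000, 3.0000]] (det J = -13.0000).
Solving J·Δ = −F gives Δ = (-0.0192, 0.8269).
Then the next iterate is (x, y)₁ = (-1.0192, 1.3269).
Re-evaluating at (-1.0192, 1.3269): F = (-0.587237, -0.0001), so ‖F‖₂ = 0.5872.

0.5872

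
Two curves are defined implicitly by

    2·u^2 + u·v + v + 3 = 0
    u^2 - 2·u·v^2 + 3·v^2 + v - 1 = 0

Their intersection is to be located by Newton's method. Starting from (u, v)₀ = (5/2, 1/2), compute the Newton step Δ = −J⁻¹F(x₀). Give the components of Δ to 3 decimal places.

At (5/2, 1/2): F = (17.250, 5.250).
Jacobian J = [[4·u + v, u + 1], [2·u - 2·v^2, -4·u·v + 6·v + 1]].
At the point, J = [[10.500, 3.500], [4.500, -1.000]] (det J = -26.250).
Solving J·Δ = −F gives Δ = (-1.357, -0.857).

(-1.357, -0.857)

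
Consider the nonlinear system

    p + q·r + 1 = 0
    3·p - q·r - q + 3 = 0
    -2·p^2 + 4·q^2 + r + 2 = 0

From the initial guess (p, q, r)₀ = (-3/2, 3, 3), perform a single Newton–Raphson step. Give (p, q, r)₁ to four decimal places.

(-0.6672, 1.3311, 1.5580)

At (-3/2, 3, 3): F = (8.5000, -13.5000, 36.5000).
Jacobian J = [[1, r, q], [3, -r - 1, -q], [-4·p, 8·q, 1]].
At the point, J = [[1.0000, 3.0000, 3.0000], [3.0000, -4.0000, -3.0000], [6.0000, 24.0000, 1.0000]] (det J = 293.0000).
Solving J·Δ = −F gives Δ = (0.8328, -1.6689, -1.4420).
Then the next iterate is (p, q, r)₁ = (-0.6672, 1.3311, 1.5580).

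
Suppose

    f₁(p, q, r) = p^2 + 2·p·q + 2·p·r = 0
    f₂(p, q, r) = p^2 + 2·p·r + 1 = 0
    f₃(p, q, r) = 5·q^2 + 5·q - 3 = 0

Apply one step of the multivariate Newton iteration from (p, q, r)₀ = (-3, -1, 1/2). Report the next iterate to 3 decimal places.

(1.300, -1.600, -1.917)

At (-3, -1, 1/2): F = (12.000, 7.000, -3.000).
Jacobian J = [[2·p + 2·q + 2·r, 2·p, 2·p], [2·p + 2·r, 0, 2·p], [0, 10·q + 5, 0]].
At the point, J = [[-7.000, -6.000, -6.000], [-5.000, 0.000, -6.000], [0.000, -5.000, 0.000]] (det J = 60.000).
Solving J·Δ = −F gives Δ = (4.300, -0.600, -2.417).
Then the next iterate is (p, q, r)₁ = (1.300, -1.600, -1.917).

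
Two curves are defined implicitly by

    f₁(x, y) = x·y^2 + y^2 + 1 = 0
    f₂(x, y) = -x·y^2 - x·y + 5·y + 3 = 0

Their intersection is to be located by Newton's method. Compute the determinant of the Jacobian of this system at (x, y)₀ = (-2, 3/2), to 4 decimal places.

18.0000

J = [[y^2, 2·x·y + 2·y], [-y^2 - y, -2·x·y - x + 5]].
At the point, J = [[2.2500, -3.0000], [-3.7500, 13.0000]].
det J = 18.0000.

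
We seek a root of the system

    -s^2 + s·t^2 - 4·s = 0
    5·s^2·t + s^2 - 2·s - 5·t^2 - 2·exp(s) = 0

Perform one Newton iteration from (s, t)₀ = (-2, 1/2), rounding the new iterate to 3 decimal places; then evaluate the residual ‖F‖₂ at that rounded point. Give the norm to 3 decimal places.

28.393

At (-2, 1/2): F = (3.500, 16.47933).
Jacobian J = [[-2·s + t^2 - 4, 2·s·t], [10·s·t + 2·s - 2·exp(s) - 2, 5·s^2 - 10·t]].
At the point, J = [[0.250, -2.000], [-16.27067, 15.000]] (det J = -28.79134).
Solving J·Δ = −F gives Δ = (2.968, 2.121).
Then the next iterate is (s, t)₁ = (0.968, 2.621).
Re-evaluating at (0.968, 2.621): F = (1.84079, -28.33283), so ‖F‖₂ = 28.393.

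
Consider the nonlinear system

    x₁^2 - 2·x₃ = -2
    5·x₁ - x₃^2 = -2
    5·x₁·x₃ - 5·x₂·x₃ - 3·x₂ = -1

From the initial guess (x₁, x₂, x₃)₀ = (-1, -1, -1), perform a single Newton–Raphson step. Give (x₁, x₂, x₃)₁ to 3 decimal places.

At (-1, -1, -1): F = (5.000, -4.000, 4.000).
Jacobian J = [[2·x₁, 0, -2], [5, 0, -2·x₃], [5·x₃, -5·x₃ - 3, 5·x₁ - 5·x₂]].
At the point, J = [[-2.000, 0.000, -2.000], [5.000, 0.000, 2.000], [-5.000, 2.000, 0.000]] (det J = -12.000).
Solving J·Δ = −F gives Δ = (-0.333, -2.833, 2.833).
Then the next iterate is (x₁, x₂, x₃)₁ = (-1.333, -3.833, 1.833).

(-1.333, -3.833, 1.833)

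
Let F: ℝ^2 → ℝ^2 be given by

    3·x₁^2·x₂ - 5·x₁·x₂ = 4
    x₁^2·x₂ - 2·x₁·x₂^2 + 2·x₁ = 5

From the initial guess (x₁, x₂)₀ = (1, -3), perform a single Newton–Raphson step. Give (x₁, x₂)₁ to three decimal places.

At (1, -3): F = (2.000, -24.000).
Jacobian J = [[6·x₁·x₂ - 5·x₂, 3·x₁^2 - 5·x₁], [2·x₁·x₂ - 2·x₂^2 + 2, x₁^2 - 4·x₁·x₂]].
At the point, J = [[-3.000, -2.000], [-22.000, 13.000]] (det J = -83.000).
Solving J·Δ = −F gives Δ = (-0.265, 1.398).
Then the next iterate is (x₁, x₂)₁ = (0.735, -1.602).

(0.735, -1.602)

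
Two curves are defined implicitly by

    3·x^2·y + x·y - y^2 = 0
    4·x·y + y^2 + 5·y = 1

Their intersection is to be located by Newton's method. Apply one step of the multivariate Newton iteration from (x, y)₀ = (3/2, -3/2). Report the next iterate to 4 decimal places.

(2.5393, 1.1857)

At (3/2, -3/2): F = (-14.6250, -15.2500).
Jacobian J = [[6·x·y + y, 3·x^2 + x - 2·y], [4·y, 4·x + 2·y + 5]].
At the point, J = [[-15.0000, 11.2500], [-6.0000, 8.0000]] (det J = -52.5000).
Solving J·Δ = −F gives Δ = (1.0393, 2.6857).
Then the next iterate is (x, y)₁ = (2.5393, 1.1857).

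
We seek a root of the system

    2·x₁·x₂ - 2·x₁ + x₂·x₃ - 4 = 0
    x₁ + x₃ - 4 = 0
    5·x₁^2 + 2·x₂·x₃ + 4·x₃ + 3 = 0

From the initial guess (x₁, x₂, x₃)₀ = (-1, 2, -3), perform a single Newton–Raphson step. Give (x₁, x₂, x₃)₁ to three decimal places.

At (-1, 2, -3): F = (-12.000, -8.000, -16.000).
Jacobian J = [[2·x₂ - 2, 2·x₁ + x₃, x₂], [1, 0, 1], [10·x₁, 2·x₃, 2·x₂ + 4]].
At the point, J = [[2.000, -5.000, 2.000], [1.000, 0.000, 1.000], [-10.000, -6.000, 8.000]] (det J = 90.000).
Solving J·Δ = −F gives Δ = (2.400, 0.800, 5.600).
Then the next iterate is (x₁, x₂, x₃)₁ = (1.400, 2.800, 2.600).

(1.400, 2.800, 2.600)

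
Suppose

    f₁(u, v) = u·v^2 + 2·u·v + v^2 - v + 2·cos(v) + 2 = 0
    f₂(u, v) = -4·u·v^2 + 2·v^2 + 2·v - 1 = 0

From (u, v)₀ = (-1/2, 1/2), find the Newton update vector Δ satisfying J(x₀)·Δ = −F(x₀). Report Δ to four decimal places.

(-3.9157, -0.8193)

At (-1/2, 1/2): F = (2.880165, 1.0000).
Jacobian J = [[v^2 + 2·v, 2·u·v + 2·u + 2·v - 2·sin(v) - 1], [-4·v^2, -8·u·v + 4·v + 2]].
At the point, J = [[1.2500, -2.458851], [-1.0000, 6.0000]] (det J = 5.041149).
Solving J·Δ = −F gives Δ = (-3.9157, -0.8193).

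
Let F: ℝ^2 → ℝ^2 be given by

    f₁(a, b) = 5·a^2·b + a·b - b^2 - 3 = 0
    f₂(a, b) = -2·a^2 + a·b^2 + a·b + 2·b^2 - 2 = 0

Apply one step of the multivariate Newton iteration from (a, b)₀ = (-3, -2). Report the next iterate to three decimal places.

At (-3, -2): F = (-91.000, -18.000).
Jacobian J = [[10·a·b + b, 5·a^2 + a - 2·b], [-4·a + b^2 + b, 2·a·b + a + 4·b]].
At the point, J = [[58.000, 46.000], [14.000, 1.000]] (det J = -586.000).
Solving J·Δ = −F gives Δ = (1.258, 0.392).
Then the next iterate is (a, b)₁ = (-1.742, -1.608).

(-1.742, -1.608)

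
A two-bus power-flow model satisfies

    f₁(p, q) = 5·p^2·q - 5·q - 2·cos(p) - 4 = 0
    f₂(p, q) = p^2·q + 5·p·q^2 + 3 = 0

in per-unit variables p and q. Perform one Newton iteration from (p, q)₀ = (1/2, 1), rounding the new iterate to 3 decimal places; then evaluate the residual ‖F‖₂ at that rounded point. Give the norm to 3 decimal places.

7.068

At (1/2, 1): F = (-9.50517, 5.750).
Jacobian J = [[10·p·q + 2·sin(p), 5·p^2 - 5], [2·p·q + 5·q^2, p^2 + 10·p·q]].
At the point, J = [[5.95885, -3.750], [6.000, 5.250]] (det J = 53.78397).
Solving J·Δ = −F gives Δ = (0.527, -1.697).
Then the next iterate is (p, q)₁ = (1.027, -0.697).
Re-evaluating at (1.027, -0.697): F = (-5.22551, 4.75948), so ‖F‖₂ = 7.068.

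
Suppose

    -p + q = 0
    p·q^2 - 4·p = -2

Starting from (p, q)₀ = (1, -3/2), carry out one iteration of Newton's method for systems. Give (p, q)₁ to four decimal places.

At (1, -3/2): F = (-2.5000, 0.2500).
Jacobian J = [[-1, 1], [q^2 - 4, 2·p·q]].
At the point, J = [[-1.0000, 1.0000], [-1.7500, -3.0000]] (det J = 4.7500).
Solving J·Δ = −F gives Δ = (-1.5263, 0.9737).
Then the next iterate is (p, q)₁ = (-0.5263, -0.5263).

(-0.5263, -0.5263)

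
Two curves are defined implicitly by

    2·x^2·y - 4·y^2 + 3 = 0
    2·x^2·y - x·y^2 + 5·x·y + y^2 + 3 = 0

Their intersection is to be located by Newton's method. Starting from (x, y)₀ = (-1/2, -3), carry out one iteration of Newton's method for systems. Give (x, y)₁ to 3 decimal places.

(-0.042, -1.704)

At (-1/2, -3): F = (-34.500, 22.500).
Jacobian J = [[4·x·y, 2·x^2 - 8·y], [4·x·y - y^2 + 5·y, 2·x^2 - 2·x·y + 5·x + 2·y]].
At the point, J = [[6.000, 24.500], [-18.000, -11.000]] (det J = 375.000).
Solving J·Δ = −F gives Δ = (0.458, 1.296).
Then the next iterate is (x, y)₁ = (-0.042, -1.704).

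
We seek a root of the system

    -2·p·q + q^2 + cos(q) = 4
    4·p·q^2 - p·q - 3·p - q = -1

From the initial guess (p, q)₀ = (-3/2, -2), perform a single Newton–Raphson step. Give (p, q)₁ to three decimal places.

(0.100, -2.184)

At (-3/2, -2): F = (-6.41615, -19.500).
Jacobian J = [[-2·q, -2·p + 2·q - sin(q)], [4·q^2 - q - 3, 8·p·q - p - 1]].
At the point, J = [[4.000, -0.09070], [15.000, 24.500]] (det J = 99.36054).
Solving J·Δ = −F gives Δ = (1.600, -0.184).
Then the next iterate is (p, q)₁ = (0.100, -2.184).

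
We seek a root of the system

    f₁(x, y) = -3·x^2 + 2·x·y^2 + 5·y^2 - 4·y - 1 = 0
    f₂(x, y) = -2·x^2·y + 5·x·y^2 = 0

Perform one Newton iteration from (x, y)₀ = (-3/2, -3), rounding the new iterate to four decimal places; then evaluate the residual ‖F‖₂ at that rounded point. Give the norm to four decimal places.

13.6722

At (-3/2, -3): F = (22.2500, -54.0000).
Jacobian J = [[-6·x + 2·y^2, 4·x·y + 10·y - 4], [-4·x·y + 5·y^2, -2·x^2 + 10·x·y]].
At the point, J = [[27.0000, -16.0000], [27.0000, 40.5000]] (det J = 1525.5000).
Solving J·Δ = −F gives Δ = (-0.0243, 1.3496).
Then the next iterate is (x, y)₁ = (-1.5243, -1.6504).
Re-evaluating at (-1.5243, -1.6504): F = (3.946391, -13.090218), so ‖F‖₂ = 13.6722.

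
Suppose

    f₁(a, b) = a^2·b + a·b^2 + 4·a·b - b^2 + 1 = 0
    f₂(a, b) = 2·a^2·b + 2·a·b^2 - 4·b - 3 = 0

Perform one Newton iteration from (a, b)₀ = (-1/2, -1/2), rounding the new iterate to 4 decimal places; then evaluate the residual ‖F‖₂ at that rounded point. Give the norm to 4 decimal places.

1.6084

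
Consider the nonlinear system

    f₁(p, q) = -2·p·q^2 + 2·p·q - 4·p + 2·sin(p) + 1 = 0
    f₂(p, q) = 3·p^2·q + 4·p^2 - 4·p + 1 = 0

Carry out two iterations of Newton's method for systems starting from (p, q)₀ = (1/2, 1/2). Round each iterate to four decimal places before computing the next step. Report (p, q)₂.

(0.5099, -0.0433)

At (1/2, 1/2): F = (0.208851, 0.3750).
Jacobian J = [[-2·q^2 + 2·q + 2·cos(p) - 4, -4·p·q + 2·p], [6·p·q + 8·p - 4, 3·p^2]].
At the point, J = [[-1.744835, 0.0000], [1.5000, 0.7500]] (det J = -1.308626).
Solving J·Δ = −F gives Δ = (0.1197, -0.7394).
Then the next iterate is (p, q)₁ = (0.6197, -0.2394).
Round to (0.6197, -0.2394) and repeat: F = (-0.684963, -0.218497), J = [[-2.965319, 1.832825], [0.067463, 1.152084]].
Δ = (-0.1098, 0.1961), so (p, q)₂ = (0.5099, -0.0433).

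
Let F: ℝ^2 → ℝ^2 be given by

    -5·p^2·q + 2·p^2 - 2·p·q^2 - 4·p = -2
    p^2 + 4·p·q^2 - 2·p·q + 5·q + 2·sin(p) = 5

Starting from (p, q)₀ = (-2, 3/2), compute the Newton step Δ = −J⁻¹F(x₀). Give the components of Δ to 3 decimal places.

(-0.070, -0.493)

At (-2, 3/2): F = (-3.000, -7.31859).
Jacobian J = [[-10·p·q + 4·p - 2·q^2 - 4, -5·p^2 - 4·p·q], [2·p + 4·q^2 - 2·q + 2·cos(p), 8·p·q - 2·p + 5]].
At the point, J = [[13.500, -8.000], [1.16771, -15.000]] (det J = -193.15835).
Solving J·Δ = −F gives Δ = (-0.070, -0.493).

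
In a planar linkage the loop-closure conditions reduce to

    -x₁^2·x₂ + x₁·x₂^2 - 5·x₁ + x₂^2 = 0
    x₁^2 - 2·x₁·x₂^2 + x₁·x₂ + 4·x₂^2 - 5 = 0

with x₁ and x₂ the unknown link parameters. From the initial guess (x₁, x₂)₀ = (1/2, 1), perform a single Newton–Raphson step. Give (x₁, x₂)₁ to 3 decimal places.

At (1/2, 1): F = (-1.250, -1.250).
Jacobian J = [[-2·x₁·x₂ + x₂^2 - 5, -x₁^2 + 2·x₁·x₂ + 2·x₂], [2·x₁ - 2·x₂^2 + x₂, -4·x₁·x₂ + x₁ + 8·x₂]].
At the point, J = [[-5.000, 2.750], [0.000, 6.500]] (det J = -32.500).
Solving J·Δ = −F gives Δ = (-0.144, 0.192).
Then the next iterate is (x₁, x₂)₁ = (0.356, 1.192).

(0.356, 1.192)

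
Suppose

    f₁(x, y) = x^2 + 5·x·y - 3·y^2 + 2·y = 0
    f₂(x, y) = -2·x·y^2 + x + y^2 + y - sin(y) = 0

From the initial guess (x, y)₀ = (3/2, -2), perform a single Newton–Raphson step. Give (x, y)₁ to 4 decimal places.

At (3/2, -2): F = (-28.7500, -7.590703).
Jacobian J = [[2·x + 5·y, 5·x - 6·y + 2], [-2·y^2 + 1, -4·x·y + 2·y - cos(y) + 1]].
At the point, J = [[-7.0000, 21.5000], [-7.0000, 9.416147]] (det J = 84.586972).
Solving J·Δ = −F gives Δ = (1.2710, 1.7510).
Then the next iterate is (x, y)₁ = (2.7710, -0.2490).

(2.7710, -0.2490)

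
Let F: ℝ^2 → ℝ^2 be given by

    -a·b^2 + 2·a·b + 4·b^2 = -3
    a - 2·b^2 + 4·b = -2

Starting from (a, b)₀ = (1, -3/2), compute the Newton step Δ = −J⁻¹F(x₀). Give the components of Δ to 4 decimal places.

At (1, -3/2): F = (6.7500, -7.5000).
Jacobian J = [[-b^2 + 2·b, -2·a·b + 2·a + 8·b], [1, -4·b + 4]].
At the point, J = [[-5.2500, -7.0000], [1.0000, 10.0000]] (det J = -45.5000).
Solving J·Δ = −F gives Δ = (0.3297, 0.7170).

(0.3297, 0.7170)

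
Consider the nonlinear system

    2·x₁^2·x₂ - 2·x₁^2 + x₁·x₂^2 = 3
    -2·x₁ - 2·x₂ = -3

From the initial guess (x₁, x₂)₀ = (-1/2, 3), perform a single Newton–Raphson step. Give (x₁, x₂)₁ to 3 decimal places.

At (-1/2, 3): F = (-6.500, -2.000).
Jacobian J = [[4·x₁·x₂ - 4·x₁ + x₂^2, 2·x₁^2 + 2·x₁·x₂], [-2, -2]].
At the point, J = [[5.000, -2.500], [-2.000, -2.000]] (det J = -15.000).
Solving J·Δ = −F gives Δ = (0.533, -1.533).
Then the next iterate is (x₁, x₂)₁ = (0.033, 1.467).

(0.033, 1.467)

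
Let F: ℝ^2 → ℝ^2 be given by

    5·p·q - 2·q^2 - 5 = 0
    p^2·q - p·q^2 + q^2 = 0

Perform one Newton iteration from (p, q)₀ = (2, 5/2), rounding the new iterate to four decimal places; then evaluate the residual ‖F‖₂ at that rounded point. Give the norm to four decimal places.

At (2, 5/2): F = (7.5000, 3.7500).
Jacobian J = [[5·q, 5·p - 4·q], [2·p·q - q^2, p^2 - 2·p·q + 2·q]].
At the point, J = [[12.5000, 0.0000], [3.7500, -1.0000]] (det J = -12.5000).
Solving J·Δ = −F gives Δ = (-0.6000, 1.5000).
Then the next iterate is (p, q)₁ = (1.4000, 4.0000).
Re-evaluating at (1.4000, 4.0000): F = (-9.0000, 1.4400), so ‖F‖₂ = 9.1145.

9.1145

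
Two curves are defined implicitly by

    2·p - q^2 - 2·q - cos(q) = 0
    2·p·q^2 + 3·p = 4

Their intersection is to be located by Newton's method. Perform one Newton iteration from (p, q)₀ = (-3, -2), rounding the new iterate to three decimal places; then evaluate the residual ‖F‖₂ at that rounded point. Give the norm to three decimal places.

7.374

At (-3, -2): F = (-5.58385, -37.000).
Jacobian J = [[2, -2·q + sin(q) - 2], [2·q^2 + 3, 4·p·q]].
At the point, J = [[2.000, 1.09070], [11.000, 24.000]] (det J = 36.00227).
Solving J·Δ = −F gives Δ = (2.601, 0.349).
Then the next iterate is (p, q)₁ = (-0.399, -1.651).
Re-evaluating at (-0.399, -1.651): F = (-0.14168, -7.37219), so ‖F‖₂ = 7.374.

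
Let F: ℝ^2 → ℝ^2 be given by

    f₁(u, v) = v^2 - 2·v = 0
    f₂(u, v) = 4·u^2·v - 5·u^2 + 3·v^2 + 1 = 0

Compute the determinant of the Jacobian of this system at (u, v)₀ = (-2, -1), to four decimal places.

144.0000

J = [[0, 2·v - 2], [8·u·v - 10·u, 4·u^2 + 6·v]].
At the point, J = [[0.0000, -4.0000], [36.0000, 10.0000]].
det J = 144.0000.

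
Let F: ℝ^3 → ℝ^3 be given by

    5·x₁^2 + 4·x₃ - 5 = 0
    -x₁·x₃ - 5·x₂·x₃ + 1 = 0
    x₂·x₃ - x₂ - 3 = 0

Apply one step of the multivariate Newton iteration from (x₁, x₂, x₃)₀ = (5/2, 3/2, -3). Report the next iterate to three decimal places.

At (5/2, 3/2, -3): F = (14.250, 31.000, -9.000).
Jacobian J = [[10·x₁, 0, 4], [-x₃, -5·x₃, -x₁ - 5·x₂], [0, x₃ - 1, x₂]].
At the point, J = [[25.000, 0.000, 4.000], [3.000, 15.000, -10.000], [0.000, -4.000, 1.500]] (det J = -485.500).
Solving J·Δ = −F gives Δ = (-0.423, -2.594, -0.919).
Then the next iterate is (x₁, x₂, x₃)₁ = (2.077, -1.094, -3.919).

(2.077, -1.094, -3.919)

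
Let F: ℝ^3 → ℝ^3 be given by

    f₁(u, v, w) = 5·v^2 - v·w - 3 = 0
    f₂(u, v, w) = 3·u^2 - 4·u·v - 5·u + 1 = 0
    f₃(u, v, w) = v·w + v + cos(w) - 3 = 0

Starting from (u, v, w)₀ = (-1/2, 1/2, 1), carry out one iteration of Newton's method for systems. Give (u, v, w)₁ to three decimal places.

(0.046, 0.605, -2.659)

At (-1/2, 1/2, 1): F = (-2.250, 5.250, -1.45970).
Jacobian J = [[0, 10·v - w, -v], [6·u - 4·v - 5, -4·u, 0], [0, w + 1, v - sin(w)]].
At the point, J = [[0.000, 4.000, -0.500], [-10.000, 2.000, 0.000], [0.000, 2.000, -0.34147]] (det J = -3.65884).
Solving J·Δ = −F gives Δ = (0.546, 0.105, -3.659).
Then the next iterate is (u, v, w)₁ = (0.046, 0.605, -2.659).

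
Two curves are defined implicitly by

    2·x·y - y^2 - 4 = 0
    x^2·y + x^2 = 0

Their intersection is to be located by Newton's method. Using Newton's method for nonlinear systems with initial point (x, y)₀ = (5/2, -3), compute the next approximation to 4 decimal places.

At (5/2, -3): F = (-28.0000, -12.5000).
Jacobian J = [[2·y, 2·x - 2·y], [2·x·y + 2·x, x^2]].
At the point, J = [[-6.0000, 11.0000], [-10.0000, 6.2500]] (det J = 72.5000).
Solving J·Δ = −F gives Δ = (0.5172, 2.8276).
Then the next iterate is (x, y)₁ = (3.0172, -0.1724).

(3.0172, -0.1724)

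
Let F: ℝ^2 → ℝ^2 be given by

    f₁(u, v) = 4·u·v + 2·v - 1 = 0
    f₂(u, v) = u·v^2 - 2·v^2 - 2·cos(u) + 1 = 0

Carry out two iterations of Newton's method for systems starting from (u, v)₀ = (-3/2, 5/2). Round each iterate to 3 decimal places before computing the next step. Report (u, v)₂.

(-0.490, 0.715)

At (-3/2, 5/2): F = (-11.000, -21.01647).
Jacobian J = [[4·v, 4·u + 2], [v^2 + 2·sin(u), 2·u·v - 4·v]].
At the point, J = [[10.000, -4.000], [4.25501, -17.500]] (det J = -157.97996).
Solving J·Δ = −F gives Δ = (0.686, -1.034).
Then the next iterate is (u, v)₁ = (-0.814, 1.466).
Round to (-0.814, 1.466) and repeat: F = (-2.84130, -6.42092), J = [[5.864, -1.256], [0.69508, -8.25065]].
Δ = (0.324, -0.751), so (u, v)₂ = (-0.490, 0.715).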